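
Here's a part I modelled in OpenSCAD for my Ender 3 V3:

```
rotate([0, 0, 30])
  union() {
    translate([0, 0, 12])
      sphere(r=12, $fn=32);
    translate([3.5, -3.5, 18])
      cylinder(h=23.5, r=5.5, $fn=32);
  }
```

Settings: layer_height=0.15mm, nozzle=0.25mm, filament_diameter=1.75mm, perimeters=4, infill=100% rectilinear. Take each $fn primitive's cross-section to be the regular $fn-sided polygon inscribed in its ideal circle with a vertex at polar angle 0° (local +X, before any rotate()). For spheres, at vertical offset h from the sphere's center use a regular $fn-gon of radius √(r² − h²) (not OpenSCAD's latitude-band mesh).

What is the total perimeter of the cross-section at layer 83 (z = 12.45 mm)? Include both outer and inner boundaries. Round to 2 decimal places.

At z = 12.45 mm: the r=12 sphere slices to a regular 32-gon of circumradius 11.992 (√(r²−h²) with h=0.45 from center) (perimeter = 2·32·11.992·sin(180°/32) = 75.22 mm); the cylinder at (3.5, -3.5) does not reach this height (z outside [18, 41.5]); Merging all regions: only the r=12 sphere is present, so the union is just that shape — boundary = 75.22 mm; (whole slice rotated 30° about Z — lengths, areas and connectivity unchanged). Overall, the cross-section is a single solid region. Total boundary length (outer) = 75.22 mm.

75.22 mm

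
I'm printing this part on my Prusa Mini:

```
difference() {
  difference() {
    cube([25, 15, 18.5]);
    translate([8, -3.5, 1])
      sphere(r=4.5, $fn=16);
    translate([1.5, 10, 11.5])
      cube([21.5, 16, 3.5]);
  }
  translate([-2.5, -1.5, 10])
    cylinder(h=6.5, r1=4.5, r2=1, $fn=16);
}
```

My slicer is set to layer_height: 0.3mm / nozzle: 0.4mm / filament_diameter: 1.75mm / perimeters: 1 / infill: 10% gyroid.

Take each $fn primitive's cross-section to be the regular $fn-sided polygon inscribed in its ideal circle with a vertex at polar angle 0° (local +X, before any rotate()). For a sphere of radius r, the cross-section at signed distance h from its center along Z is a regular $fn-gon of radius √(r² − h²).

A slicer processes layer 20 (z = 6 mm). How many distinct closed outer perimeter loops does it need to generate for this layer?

1

At z = 6 mm: the cube (footprint 25×15) is included at this height; the sphere at (8, -3.5) does not reach this height (|z−center|=5.000 > r=4.5); the cube at (1.5, 10) is not intersected at this z (z outside [11.5, 15]); After the difference (first − rest): none of the subtracted shapes is present at this height, so the 25×15 cube is unchanged — 1 connected region; the cone at (-2.5, -1.5) is not intersected at this z (z outside [10, 16.5]); After the difference (first − rest): none of the subtracted shapes is present at this height, so the result so far is unchanged — 1 connected region. The result has 1 disconnected region.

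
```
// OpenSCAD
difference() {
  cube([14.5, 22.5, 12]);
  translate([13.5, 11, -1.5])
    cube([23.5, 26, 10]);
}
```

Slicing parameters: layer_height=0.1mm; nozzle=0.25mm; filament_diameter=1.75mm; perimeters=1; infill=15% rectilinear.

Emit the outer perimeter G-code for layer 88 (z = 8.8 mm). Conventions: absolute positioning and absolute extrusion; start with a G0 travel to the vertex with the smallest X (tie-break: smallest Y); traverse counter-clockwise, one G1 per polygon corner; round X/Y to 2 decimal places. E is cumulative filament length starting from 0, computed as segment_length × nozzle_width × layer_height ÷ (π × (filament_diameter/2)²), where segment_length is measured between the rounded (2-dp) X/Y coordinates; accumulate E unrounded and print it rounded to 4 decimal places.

At z = 8.8 mm: the cube is present — its section is the full 14.5×22.5 rectangle; the cube at (13.5, 11) is absent (z outside [-1.5, 8.5]); After the difference (first − rest): none of the subtracted shapes is present at this height, so the 14.5×22.5 cube is unchanged — 1 connected region. The outline is a single polygon with 4 vertices. Extrusion per mm of travel: 0.25 × 0.1 / (π × 0.875²) = 0.010394. Accumulating E over each segment gives final E = 0.7691.

G0 X0.00 Y0.00 Z8.80
G1 X14.50 Y0.00 E0.1507
G1 X14.50 Y22.50 E0.3846
G1 X0.00 Y22.50 E0.5353
G1 X0.00 Y0.00 E0.7691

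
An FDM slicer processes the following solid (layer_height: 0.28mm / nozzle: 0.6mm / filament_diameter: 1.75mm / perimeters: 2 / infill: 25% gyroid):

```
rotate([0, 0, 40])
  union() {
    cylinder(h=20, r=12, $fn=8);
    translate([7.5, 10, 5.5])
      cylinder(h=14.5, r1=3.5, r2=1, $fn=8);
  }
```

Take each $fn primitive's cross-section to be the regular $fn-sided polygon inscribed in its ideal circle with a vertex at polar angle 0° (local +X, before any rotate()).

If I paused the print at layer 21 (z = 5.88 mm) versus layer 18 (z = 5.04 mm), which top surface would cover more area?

Layer 21 (z = 5.88): the r=12 cylinder contributes a regular 8-gon of circumradius 12 (area = (8/2)·12.000²·sin(360°/8) = 407.29 mm²); the cone at (7.5, 10): at t=0.026 of its height the radius interpolates to r₁+(r₂−r₁)t = 3.434, giving a regular 8-gon of that circumradius (area = (8/2)·3.434²·sin(360°/8) = 33.36 mm²); Taking the union: the regions partially overlap — summed areas 440.66 mm² minus the doubly-counted overlap 9.26 mm² gives 431.40 mm² — area = 431.40 mm²; (rotated 40° about Z; rotation is an isometry so areas/perimeters/island counts are preserved). So its area = 431.40 mm². Layer 18 (z = 5.04): the r=12 cylinder gives a regular 8-gon of circumradius 12 (constant along its height) (area = (8/2)·12.000²·sin(360°/8) = 407.29 mm²); the cone at (7.5, 10) is absent (z outside [5.5, 20]); Taking the union: only the r=12 cylinder is present, so the union is just that shape — area = 407.29 mm²; (rotated 40° about Z; rotation is an isometry so areas/perimeters/island counts are preserved). So its area = 407.29 mm². Layer 21 is larger (431.40 vs 407.29 mm²).

layer 21 (z = 5.88 mm)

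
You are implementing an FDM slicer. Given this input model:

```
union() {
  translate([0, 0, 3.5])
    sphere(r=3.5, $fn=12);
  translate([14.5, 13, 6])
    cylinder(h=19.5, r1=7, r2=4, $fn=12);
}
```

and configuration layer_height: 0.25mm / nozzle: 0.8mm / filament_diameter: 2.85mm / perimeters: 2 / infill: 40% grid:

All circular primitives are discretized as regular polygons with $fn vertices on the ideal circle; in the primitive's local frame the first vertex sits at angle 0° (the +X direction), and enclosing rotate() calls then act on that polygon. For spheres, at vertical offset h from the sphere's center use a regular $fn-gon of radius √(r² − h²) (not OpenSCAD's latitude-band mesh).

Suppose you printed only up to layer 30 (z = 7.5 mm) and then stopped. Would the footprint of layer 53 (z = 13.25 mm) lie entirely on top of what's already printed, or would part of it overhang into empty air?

entirely on top

Compare the two slices. At z = 7.5: the sphere is absent (|z−center|=4.000 > r=3.5); the cone at (14.5, 13): at t=0.077 of its height the radius interpolates to r₁+(r₂−r₁)t = 6.769, giving a regular 12-gon of that circumradius (area = (12/2)·6.769²·sin(360°/12) = 137.47 mm²); Merging all regions: only the cone at (14.5, 13) is present, so the union is just that shape — area = 137.47 mm². At z = 13.25: the sphere is absent (|z−center|=9.750 > r=3.5); the cone at (14.5, 13) (r1=7→r2=4) has section circumradius 5.885 here — a regular 12-gon (area = (12/2)·5.885²·sin(360°/12) = 103.89 mm²); Merging all regions: only the cone at (14.5, 13) is present, so the union is just that shape — area = 103.89 mm². Checking containment: the cross-section at z = 13.25 is a subset of the cross-section at z = 7.5.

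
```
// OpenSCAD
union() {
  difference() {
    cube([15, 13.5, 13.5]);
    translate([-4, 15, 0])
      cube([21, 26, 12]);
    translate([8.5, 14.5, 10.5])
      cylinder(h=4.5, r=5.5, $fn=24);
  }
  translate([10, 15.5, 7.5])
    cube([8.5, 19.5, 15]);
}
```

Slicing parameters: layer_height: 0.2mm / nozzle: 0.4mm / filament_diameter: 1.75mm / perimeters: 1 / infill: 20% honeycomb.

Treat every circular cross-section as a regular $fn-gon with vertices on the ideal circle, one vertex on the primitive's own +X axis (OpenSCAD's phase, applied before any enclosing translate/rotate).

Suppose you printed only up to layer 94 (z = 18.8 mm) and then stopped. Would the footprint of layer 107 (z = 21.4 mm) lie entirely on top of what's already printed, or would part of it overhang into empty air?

entirely on top

Compare the two slices. At z = 18.8: the cube is absent (z outside [0, 13.5]); the cube at (-4, 15) is not intersected at this z (z outside [0, 12]); the cylinder at (8.5, 14.5) is absent (z outside [10.5, 15]); Taking the first minus the rest: the first operand is absent here, so nothing remains; the cube at (10, 15.5) (footprint 8.5×19.5) is included at this height (area 165.75 mm²); Merging all regions: only the 8.5×19.5 cube at (10, 15.5) is present, so the union is just that shape — area = 165.75 mm². At z = 21.4: the cube does not reach this height (z outside [0, 13.5]); the cube at (-4, 15) is not intersected at this z (z outside [0, 12]); the cylinder at (8.5, 14.5) is not intersected at this z (z outside [10.5, 15]); Taking the first minus the rest: the first operand is absent here, so nothing remains; the 8.5×19.5 cube at (10, 15.5) contributes its full rectangle (area 165.75 mm²); Combining (union): only the 8.5×19.5 cube at (10, 15.5) is present, so the union is just that shape — area = 165.75 mm². Checking containment: the cross-section at z = 21.4 is a subset of the cross-section at z = 18.8.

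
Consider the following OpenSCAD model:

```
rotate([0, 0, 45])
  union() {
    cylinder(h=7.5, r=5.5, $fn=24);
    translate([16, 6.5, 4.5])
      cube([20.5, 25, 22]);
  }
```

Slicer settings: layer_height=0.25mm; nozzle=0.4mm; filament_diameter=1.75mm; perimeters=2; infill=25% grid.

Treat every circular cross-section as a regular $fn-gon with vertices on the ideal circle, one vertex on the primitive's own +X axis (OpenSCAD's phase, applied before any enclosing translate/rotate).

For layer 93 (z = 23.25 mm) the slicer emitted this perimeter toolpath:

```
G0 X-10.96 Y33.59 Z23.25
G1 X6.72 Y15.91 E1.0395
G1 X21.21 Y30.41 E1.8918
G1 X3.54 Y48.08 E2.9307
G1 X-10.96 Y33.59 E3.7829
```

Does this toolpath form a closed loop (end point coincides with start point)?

yes

Start point (G0): (-10.96, 33.59). End point (last G1): the path returns to the start — closed.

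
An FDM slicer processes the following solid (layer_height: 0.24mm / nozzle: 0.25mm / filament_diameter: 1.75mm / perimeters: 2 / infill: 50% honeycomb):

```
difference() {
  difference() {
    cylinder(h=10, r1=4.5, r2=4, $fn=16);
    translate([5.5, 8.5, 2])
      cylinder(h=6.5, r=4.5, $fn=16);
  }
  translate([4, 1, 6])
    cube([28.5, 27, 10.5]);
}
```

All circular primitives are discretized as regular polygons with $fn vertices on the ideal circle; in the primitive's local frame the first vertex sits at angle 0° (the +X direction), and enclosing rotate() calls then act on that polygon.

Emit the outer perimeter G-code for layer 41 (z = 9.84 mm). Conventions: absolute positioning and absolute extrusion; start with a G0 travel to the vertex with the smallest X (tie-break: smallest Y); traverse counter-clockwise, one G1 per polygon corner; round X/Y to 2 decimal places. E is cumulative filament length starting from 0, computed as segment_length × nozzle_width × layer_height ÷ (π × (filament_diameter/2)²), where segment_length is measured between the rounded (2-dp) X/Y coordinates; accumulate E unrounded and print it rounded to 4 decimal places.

G0 X-4.01 Y0.00 Z9.84
G1 X-3.70 Y-1.53 E0.0389
G1 X-2.83 Y-2.83 E0.0780
G1 X-1.53 Y-3.70 E0.1170
G1 X0.00 Y-4.01 E0.1559
G1 X1.53 Y-3.70 E0.1949
G1 X2.83 Y-2.83 E0.2339
G1 X3.70 Y-1.53 E0.2729
G1 X4.01 Y0.00 E0.3118
G1 X3.70 Y1.53 E0.3508
G1 X2.83 Y2.83 E0.3898
G1 X1.53 Y3.70 E0.4288
G1 X0.00 Y4.01 E0.4678
G1 X-1.53 Y3.70 E0.5067
G1 X-2.83 Y2.83 E0.5457
G1 X-3.70 Y1.53 E0.5848
G1 X-4.01 Y0.00 E0.6237

At z = 9.84 mm: the cone: at t=0.984 of its height the radius interpolates to r₁+(r₂−r₁)t = 4.008, giving a regular 16-gon of that circumradius; the cylinder at (5.5, 8.5) does not reach this height (z outside [2, 8.5]); Subtracting the remaining from the first: none of the subtracted shapes is present at this height, so the cone is unchanged — 1 connected region; the cube at (4, 1) is present — its section is the full 28.5×27 rectangle; Subtracting the remaining from the first: starting from that combined region, the 28.5×27 cube at (4, 1) misses the remaining region (no effect) — 1 connected region. The outline is a single polygon with 16 vertices. Extrusion per mm of travel: 0.25 × 0.24 / (π × 0.875²) = 0.024945. Accumulating E over each segment gives final E = 0.6237.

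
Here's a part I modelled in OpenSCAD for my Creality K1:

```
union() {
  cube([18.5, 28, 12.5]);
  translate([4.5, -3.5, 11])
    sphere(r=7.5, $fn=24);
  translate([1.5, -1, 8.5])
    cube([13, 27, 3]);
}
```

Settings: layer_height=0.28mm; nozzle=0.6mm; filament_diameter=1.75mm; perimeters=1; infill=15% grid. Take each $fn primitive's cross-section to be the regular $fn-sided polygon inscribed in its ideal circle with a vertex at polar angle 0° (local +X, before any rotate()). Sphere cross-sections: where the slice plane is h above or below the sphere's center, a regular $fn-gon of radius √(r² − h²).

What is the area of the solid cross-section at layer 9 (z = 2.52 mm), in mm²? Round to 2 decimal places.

518.00 mm²

At z = 2.52 mm: the 18.5×28 cube contributes its full rectangle (area 518.00 mm²); the sphere at (4.5, -3.5) is not intersected at this z (|z−center|=8.480 > r=7.5); the cube at (1.5, -1) does not reach this height (z outside [8.5, 11.5]); Taking the union: only the 18.5×28 cube is present, so the union is just that shape — area = 518.00 mm². Overall, the cross-section is a single solid region. Net area = 518.00 mm².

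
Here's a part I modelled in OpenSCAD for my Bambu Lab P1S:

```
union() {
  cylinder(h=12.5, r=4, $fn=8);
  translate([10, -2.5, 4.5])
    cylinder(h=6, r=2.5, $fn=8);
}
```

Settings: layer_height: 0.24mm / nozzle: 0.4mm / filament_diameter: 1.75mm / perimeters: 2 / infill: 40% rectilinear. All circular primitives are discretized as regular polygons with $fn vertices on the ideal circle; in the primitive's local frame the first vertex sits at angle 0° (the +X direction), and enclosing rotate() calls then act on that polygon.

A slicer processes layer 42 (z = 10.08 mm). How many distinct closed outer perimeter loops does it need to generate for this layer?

2

At z = 10.08 mm: the r=4 cylinder contributes a regular 8-gon of circumradius 4; the cylinder at (10, -2.5): section is a regular 8-gon, circumradius r=2.5; Combining (union): the 2 present regions are separate (no shared area or edge), so areas and boundary lengths simply add and each stays a separate island — 2 connected regions. The result has 2 disconnected regions.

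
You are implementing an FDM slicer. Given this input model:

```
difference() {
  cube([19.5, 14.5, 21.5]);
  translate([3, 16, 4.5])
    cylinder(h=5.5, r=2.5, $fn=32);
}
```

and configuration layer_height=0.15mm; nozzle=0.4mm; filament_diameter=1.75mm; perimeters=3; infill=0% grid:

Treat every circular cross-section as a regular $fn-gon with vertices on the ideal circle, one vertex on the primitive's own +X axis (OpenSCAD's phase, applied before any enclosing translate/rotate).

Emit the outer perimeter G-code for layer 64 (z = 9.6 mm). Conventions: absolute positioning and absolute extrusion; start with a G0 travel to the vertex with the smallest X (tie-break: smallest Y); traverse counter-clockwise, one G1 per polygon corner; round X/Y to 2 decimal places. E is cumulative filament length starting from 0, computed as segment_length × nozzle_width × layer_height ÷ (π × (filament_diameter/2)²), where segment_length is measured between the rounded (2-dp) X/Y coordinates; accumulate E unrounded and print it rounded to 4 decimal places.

G0 X0.00 Y0.00 Z9.60
G1 X19.50 Y0.00 E0.4864
G1 X19.50 Y14.50 E0.8481
G1 X4.99 Y14.50 E1.2101
G1 X4.77 Y14.23 E1.2188
G1 X4.39 Y13.92 E1.2310
G1 X3.96 Y13.69 E1.2432
G1 X3.49 Y13.55 E1.2554
G1 X3.00 Y13.50 E1.2677
G1 X2.51 Y13.55 E1.2800
G1 X2.04 Y13.69 E1.2922
G1 X1.61 Y13.92 E1.3044
G1 X1.23 Y14.23 E1.3166
G1 X1.01 Y14.50 E1.3253
G1 X0.00 Y14.50 E1.3505
G1 X0.00 Y0.00 E1.7122

At z = 9.6 mm: the cube (footprint 19.5×14.5) is included at this height; the cylinder at (3, 16): section is a regular 32-gon, circumradius r=2.5; Taking the first minus the rest: starting from the 19.5×14.5 cube, the r=2.5 cylinder at (3, 16) partially overlaps it — only the 2.76 mm² overlap (of its 19.51 mm²) is removed, clipping the outline — 1 connected region. The outline is a single polygon with 15 vertices. Extrusion per mm of travel: 0.4 × 0.15 / (π × 0.875²) = 0.024945. Accumulating E over each segment gives final E = 1.7122.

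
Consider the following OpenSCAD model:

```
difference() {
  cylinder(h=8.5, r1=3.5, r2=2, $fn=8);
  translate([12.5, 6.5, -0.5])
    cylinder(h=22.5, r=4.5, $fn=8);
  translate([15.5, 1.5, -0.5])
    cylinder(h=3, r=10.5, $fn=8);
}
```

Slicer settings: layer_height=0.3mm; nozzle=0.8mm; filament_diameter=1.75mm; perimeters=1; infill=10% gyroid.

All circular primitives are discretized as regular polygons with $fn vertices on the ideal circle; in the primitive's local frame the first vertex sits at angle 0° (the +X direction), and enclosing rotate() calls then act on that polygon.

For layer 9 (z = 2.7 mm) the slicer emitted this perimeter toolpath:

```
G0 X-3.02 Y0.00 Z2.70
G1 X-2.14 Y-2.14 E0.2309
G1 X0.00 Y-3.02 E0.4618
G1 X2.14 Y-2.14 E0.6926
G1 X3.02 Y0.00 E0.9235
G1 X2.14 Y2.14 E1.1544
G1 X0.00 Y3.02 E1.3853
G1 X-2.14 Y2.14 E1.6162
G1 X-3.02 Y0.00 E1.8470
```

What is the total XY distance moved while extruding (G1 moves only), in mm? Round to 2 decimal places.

Sum the Euclidean lengths of each G1 segment: total = 18.51 mm.

18.51 mm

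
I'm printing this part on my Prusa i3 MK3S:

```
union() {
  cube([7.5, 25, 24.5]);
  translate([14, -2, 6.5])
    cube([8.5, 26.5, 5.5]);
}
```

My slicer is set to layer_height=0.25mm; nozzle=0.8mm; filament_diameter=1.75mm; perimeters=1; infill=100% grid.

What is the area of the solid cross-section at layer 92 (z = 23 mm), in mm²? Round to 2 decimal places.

187.50 mm²

At z = 23 mm: the cube (footprint 7.5×25) is included at this height (area 187.50 mm²); the cube at (14, -2) is absent (z outside [6.5, 12]); Merging all regions: only the 7.5×25 cube is present, so the union is just that shape — area = 187.50 mm². Overall, the cross-section is a single solid region. Net area = 187.50 mm².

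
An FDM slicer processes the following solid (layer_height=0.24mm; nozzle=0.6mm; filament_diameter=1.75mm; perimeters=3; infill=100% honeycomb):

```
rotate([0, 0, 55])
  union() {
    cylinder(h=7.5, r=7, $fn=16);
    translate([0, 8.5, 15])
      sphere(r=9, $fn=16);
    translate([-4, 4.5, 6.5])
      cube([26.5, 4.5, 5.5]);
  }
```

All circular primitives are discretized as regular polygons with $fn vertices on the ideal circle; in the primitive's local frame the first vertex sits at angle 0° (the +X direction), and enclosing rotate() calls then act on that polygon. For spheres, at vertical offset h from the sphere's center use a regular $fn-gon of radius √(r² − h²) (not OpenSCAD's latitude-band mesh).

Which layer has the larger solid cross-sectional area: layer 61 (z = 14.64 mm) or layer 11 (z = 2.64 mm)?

layer 61 (z = 14.64 mm)

Layer 61 (z = 14.64): the cylinder is absent (z outside [0, 7.5]); the r=9 sphere at (0, 8.5) contributes a regular 16-gon of circumradius √(9²−0.36²) = 8.993 (area = (16/2)·8.993²·sin(360°/16) = 247.58 mm²); the cube at (-4, 4.5) does not reach this height (z outside [6.5, 12]); Merging all regions: only the r=9 sphere at (0, 8.5) is present, so the union is just that shape — area = 247.58 mm²; (whole slice rotated 55° about Z — lengths, areas and connectivity unchanged). So its area = 247.58 mm². Layer 11 (z = 2.64): the r=7 cylinder contributes a regular 16-gon of circumradius 7 (area = (16/2)·7.000²·sin(360°/16) = 150.01 mm²); the sphere at (0, 8.5) does not reach this height (|z−center|=12.360 > r=9); the cube at (-4, 4.5) does not reach this height (z outside [6.5, 12]); Combining (union): only the r=7 cylinder is present, so the union is just that shape — area = 150.01 mm²; (whole slice rotated 55° about Z — lengths, areas and connectivity unchanged). So its area = 150.01 mm². Layer 61 is larger (247.58 vs 150.01 mm²).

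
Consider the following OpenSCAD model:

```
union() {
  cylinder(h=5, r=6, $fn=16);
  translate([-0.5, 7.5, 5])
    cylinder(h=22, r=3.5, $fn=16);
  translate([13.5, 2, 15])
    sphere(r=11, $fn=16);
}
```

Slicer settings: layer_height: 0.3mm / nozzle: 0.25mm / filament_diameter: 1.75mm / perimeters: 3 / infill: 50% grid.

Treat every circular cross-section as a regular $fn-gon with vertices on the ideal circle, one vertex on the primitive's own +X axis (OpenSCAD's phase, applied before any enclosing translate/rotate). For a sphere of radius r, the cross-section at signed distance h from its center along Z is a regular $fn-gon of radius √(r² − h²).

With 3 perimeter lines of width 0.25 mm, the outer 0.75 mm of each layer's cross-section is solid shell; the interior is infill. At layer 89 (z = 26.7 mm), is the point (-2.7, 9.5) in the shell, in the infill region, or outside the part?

At z = 26.7 mm: the cylinder is absent (z outside [0, 5]); the r=3.5 cylinder at (-0.5, 7.5) contributes a regular 16-gon of circumradius 3.5; the sphere at (13.5, 2) is not intersected at this z (|z−center|=11.700 > r=11); Merging all regions: only the r=3.5 cylinder at (-0.5, 7.5) is present, so the union is just that shape — 1 connected region. Overall, the cross-section is a single solid region. The nearest boundary edge runs (-2.97, 9.97)→(-3.73, 8.84); distance from the point to it = 0.49 mm. The point is inside the cross-section, 0.49 mm from the nearest boundary — within the 0.75 mm shell band (3 × 0.25).

shell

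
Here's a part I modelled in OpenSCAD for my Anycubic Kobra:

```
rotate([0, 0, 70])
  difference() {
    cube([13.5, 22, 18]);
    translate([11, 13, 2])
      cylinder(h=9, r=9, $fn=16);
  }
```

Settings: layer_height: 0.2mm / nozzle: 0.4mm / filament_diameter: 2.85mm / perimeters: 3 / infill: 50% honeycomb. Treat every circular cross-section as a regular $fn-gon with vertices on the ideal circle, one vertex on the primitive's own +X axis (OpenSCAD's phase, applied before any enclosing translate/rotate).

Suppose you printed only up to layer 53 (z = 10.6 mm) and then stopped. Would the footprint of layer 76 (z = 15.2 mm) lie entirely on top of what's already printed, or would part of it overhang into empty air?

Compare the two slices. At z = 10.6: the 13.5×22 cube contributes its full rectangle (area 297.00 mm²); the r=9 cylinder at (11, 13) gives a regular 16-gon of circumradius 9 (constant along its height) (area = (16/2)·9.000²·sin(360°/16) = 247.98 mm²); Taking the first minus the rest: starting from the 13.5×22 cube (297.00 mm²), the r=9 cylinder at (11, 13) partially overlaps it — only the 167.75 mm² overlap (of its 247.98 mm²) is removed, clipping the outline — area = 129.25 mm²; (rotated 70° about Z; rotation is an isometry so areas/perimeters/island counts are preserved). At z = 15.2: the cube is present — its section is the full 13.5×22 rectangle (area 297.00 mm²); the cylinder at (11, 13) is absent (z outside [2, 11]); After the difference (first − rest): none of the subtracted shapes is present at this height, so the 13.5×22 cube is unchanged — area = 297.00 mm²; (whole slice rotated 70° about Z — lengths, areas and connectivity unchanged). Checking containment: at z = 15.2 the cross-section extends beyond the z = 10.6 cross-section by about 167.75 mm².

part overhangs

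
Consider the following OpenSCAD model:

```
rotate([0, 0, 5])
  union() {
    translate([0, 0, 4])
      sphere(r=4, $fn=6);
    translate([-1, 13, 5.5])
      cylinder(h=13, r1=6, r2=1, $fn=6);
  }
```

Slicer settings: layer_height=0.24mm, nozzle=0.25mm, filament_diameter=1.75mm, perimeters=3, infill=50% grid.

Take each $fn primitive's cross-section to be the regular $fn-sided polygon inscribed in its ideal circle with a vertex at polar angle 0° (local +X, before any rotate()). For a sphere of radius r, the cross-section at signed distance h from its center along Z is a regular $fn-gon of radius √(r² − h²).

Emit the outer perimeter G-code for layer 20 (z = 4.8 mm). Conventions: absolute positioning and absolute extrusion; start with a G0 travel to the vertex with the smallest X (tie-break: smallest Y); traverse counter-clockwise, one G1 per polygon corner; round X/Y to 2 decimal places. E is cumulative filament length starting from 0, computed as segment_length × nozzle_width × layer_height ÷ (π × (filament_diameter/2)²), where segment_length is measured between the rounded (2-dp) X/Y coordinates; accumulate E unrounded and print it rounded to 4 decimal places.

At z = 4.8 mm: the sphere: section is a regular 6-gon, circumradius = √(r²−h²) = √(4²−0.8²) = 3.919; the cone at (-1, 13) is not intersected at this z (z outside [5.5, 18.5]); Merging all regions: only the r=4 sphere is present, so the union is just that shape — 1 connected region; (rotated 5° about Z; rotation is an isometry so areas/perimeters/island counts are preserved). The outline is a single polygon with 6 vertices. Extrusion per mm of travel: 0.25 × 0.24 / (π × 0.875²) = 0.024945. Accumulating E over each segment gives final E = 0.5864.

G0 X-3.90 Y-0.34 Z4.80
G1 X-1.66 Y-3.55 E0.0976
G1 X2.25 Y-3.21 E0.1955
G1 X3.90 Y0.34 E0.2932
G1 X1.66 Y3.55 E0.3908
G1 X-2.25 Y3.21 E0.4887
G1 X-3.90 Y-0.34 E0.5864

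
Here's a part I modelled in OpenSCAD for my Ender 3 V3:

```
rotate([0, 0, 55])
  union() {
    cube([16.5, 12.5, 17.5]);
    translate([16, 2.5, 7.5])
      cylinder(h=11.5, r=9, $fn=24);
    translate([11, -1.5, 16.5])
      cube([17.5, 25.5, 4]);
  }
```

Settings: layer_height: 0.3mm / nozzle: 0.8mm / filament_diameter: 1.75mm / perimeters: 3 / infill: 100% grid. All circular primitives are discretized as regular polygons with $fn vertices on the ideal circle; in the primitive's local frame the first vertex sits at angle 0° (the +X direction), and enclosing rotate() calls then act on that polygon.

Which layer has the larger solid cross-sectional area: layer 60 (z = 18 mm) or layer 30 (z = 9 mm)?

layer 60 (z = 18 mm)

Layer 60 (z = 18): the cube does not reach this height (z outside [0, 17.5]); the cylinder at (16, 2.5): section is a regular 24-gon, circumradius r=9 (area = (24/2)·9.000²·sin(360°/24) = 251.57 mm²); the cube at (11, -1.5) is present — its section is the full 17.5×25.5 rectangle (area 446.25 mm²); Taking the union: the regions partially overlap — summed areas 697.82 mm² minus the doubly-counted overlap 159.75 mm² gives 538.07 mm² — area = 538.07 mm²; (whole slice rotated 55° about Z — lengths, areas and connectivity unchanged). So its area = 538.07 mm². Layer 30 (z = 9): the cube (footprint 16.5×12.5) is included at this height (area 206.25 mm²); the r=9 cylinder at (16, 2.5) contributes a regular 24-gon of circumradius 9 (area = (24/2)·9.000²·sin(360°/24) = 251.57 mm²); the cube at (11, -1.5) is not intersected at this z (z outside [16.5, 20.5]); Merging all regions: the regions partially overlap — summed areas 457.82 mm² minus the doubly-counted overlap 90.71 mm² gives 367.11 mm² — area = 367.11 mm²; (rotated 55° about Z; rotation is an isometry so areas/perimeters/island counts are preserved). So its area = 367.11 mm². Layer 60 is larger (538.07 vs 367.11 mm²).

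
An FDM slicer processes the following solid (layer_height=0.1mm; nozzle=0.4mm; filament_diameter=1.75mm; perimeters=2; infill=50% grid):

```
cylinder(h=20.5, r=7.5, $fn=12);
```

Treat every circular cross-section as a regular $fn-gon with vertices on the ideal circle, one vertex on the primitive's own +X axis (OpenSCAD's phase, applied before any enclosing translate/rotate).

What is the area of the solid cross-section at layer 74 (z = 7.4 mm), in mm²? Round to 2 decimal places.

168.75 mm²

At z = 7.4 mm: the r=7.5 cylinder gives a regular 12-gon of circumradius 7.5 (constant along its height) (area = (12/2)·7.500²·sin(360°/12) = 168.75 mm²). Overall, the cross-section is a single solid region. Net area = 168.75 mm².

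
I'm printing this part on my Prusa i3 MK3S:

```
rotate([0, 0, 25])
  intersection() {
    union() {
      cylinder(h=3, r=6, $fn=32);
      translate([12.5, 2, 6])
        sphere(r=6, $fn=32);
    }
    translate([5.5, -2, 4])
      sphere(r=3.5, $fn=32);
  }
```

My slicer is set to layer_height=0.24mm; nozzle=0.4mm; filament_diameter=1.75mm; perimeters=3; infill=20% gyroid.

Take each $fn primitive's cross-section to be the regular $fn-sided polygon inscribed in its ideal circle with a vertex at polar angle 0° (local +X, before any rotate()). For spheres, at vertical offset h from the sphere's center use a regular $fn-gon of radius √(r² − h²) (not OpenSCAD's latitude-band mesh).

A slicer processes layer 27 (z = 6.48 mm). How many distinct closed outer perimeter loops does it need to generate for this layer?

1

At z = 6.48 mm: the cylinder is absent (z outside [0, 3]); the sphere at (12.5, 2): section is a regular 32-gon, circumradius = √(r²−h²) = √(6²−0.48²) = 5.981; Taking the union: only the r=6 sphere at (12.5, 2) is present, so the union is just that shape — 1 connected region; the sphere at (5.5, -2): section is a regular 32-gon, circumradius = √(r²−h²) = √(3.5²−2.48²) = 2.470; After intersecting: the r=3.5 sphere at (5.5, -2) partially overlaps that combined region; clipping to the common part keeps 0.53 mm² — 1 connected region; (whole slice rotated 25° about Z — lengths, areas and connectivity unchanged). The result has 1 disconnected region.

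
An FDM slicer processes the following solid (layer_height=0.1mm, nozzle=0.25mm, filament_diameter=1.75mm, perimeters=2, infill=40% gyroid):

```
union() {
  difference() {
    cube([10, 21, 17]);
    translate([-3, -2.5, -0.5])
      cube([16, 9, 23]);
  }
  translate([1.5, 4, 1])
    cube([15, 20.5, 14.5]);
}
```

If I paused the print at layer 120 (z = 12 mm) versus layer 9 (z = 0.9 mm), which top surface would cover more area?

Layer 120 (z = 12): the cube (footprint 10×21) is included at this height (area 210.00 mm²); the cube at (-3, -2.5) (footprint 16×9) is included at this height (area 144.00 mm²); Subtracting the remaining from the first: starting from the 10×21 cube (210.00 mm²), the 16×9 cube at (-3, -2.5) partially overlaps it — only the 65.00 mm² overlap (of its 144.00 mm²) is removed, clipping the outline — area = 145.00 mm²; the 15×20.5 cube at (1.5, 4) contributes its full rectangle (area 307.50 mm²); Combining (union): the regions partially overlap — summed areas 452.50 mm² minus the doubly-counted overlap 123.25 mm² gives 329.25 mm² — area = 329.25 mm². So its area = 329.25 mm². Layer 9 (z = 0.9): the cube is present — its section is the full 10×21 rectangle (area 210.00 mm²); the cube at (-3, -2.5) (footprint 16×9) is included at this height (area 144.00 mm²); Subtracting the remaining from the first: starting from the 10×21 cube (210.00 mm²), the 16×9 cube at (-3, -2.5) partially overlaps it — only the 65.00 mm² overlap (of its 144.00 mm²) is removed, clipping the outline — area = 145.00 mm²; the cube at (1.5, 4) is absent (z outside [1, 15.5]); Taking the union: only that combined region is present, so the union is just that shape — area = 145.00 mm². So its area = 145.00 mm². Layer 120 is larger (329.25 vs 145.00 mm²).

layer 120 (z = 12 mm)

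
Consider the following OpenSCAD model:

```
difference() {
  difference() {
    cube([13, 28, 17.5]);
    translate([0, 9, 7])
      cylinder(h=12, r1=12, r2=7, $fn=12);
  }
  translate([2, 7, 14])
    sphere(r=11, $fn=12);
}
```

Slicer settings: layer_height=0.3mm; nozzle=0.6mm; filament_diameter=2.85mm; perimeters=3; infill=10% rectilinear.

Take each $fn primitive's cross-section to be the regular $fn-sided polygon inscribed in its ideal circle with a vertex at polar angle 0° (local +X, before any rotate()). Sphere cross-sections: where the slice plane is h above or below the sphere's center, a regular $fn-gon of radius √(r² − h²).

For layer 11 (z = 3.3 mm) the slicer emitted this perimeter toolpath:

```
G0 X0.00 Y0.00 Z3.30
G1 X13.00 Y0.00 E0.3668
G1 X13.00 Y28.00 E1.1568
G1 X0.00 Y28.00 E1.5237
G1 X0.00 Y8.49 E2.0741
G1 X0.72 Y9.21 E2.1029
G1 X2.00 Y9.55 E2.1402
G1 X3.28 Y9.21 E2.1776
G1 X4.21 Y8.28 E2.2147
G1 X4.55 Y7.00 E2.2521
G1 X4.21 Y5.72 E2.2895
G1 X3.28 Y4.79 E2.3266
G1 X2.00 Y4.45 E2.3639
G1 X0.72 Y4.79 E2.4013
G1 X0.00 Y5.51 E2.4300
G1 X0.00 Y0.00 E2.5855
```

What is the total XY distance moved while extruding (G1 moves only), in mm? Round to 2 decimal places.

91.63 mm

Sum the Euclidean lengths of each G1 segment: total = 91.63 mm.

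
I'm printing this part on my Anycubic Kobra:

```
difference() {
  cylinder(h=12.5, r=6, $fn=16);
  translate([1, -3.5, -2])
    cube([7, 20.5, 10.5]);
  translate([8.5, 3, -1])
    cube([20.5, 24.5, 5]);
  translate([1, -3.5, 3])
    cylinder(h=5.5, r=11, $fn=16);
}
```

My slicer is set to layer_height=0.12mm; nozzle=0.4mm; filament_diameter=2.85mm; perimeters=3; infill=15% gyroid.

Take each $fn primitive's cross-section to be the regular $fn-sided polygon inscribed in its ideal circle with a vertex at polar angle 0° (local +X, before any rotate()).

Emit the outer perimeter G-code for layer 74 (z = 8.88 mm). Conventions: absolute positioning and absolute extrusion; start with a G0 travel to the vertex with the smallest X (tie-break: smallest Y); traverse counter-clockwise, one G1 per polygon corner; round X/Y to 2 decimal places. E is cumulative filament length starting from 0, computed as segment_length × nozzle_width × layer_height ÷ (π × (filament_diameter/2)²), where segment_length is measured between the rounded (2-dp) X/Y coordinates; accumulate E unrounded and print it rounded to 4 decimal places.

G0 X-6.00 Y0.00 Z8.88
G1 X-5.54 Y-2.30 E0.0176
G1 X-4.24 Y-4.24 E0.0352
G1 X-2.30 Y-5.54 E0.0528
G1 X0.00 Y-6.00 E0.0704
G1 X2.30 Y-5.54 E0.0881
G1 X4.24 Y-4.24 E0.1057
G1 X5.54 Y-2.30 E0.1232
G1 X6.00 Y0.00 E0.1409
G1 X5.54 Y2.30 E0.1585
G1 X4.24 Y4.24 E0.1761
G1 X2.30 Y5.54 E0.1937
G1 X0.00 Y6.00 E0.2113
G1 X-2.30 Y5.54 E0.2290
G1 X-4.24 Y4.24 E0.2465
G1 X-5.54 Y2.30 E0.2641
G1 X-6.00 Y0.00 E0.2818

At z = 8.88 mm: the cylinder: section is a regular 16-gon, circumradius r=6; the cube at (1, -3.5) is absent (z outside [-2, 8.5]); the cube at (8.5, 3) does not reach this height (z outside [-1, 4]); the cylinder at (1, -3.5) is absent (z outside [3, 8.5]); Taking the first minus the rest: none of the subtracted shapes is present at this height, so the r=6 cylinder is unchanged — 1 connected region. The outline is a single polygon with 16 vertices. Extrusion per mm of travel: 0.4 × 0.12 / (π × 1.425²) = 0.007524. Accumulating E over each segment gives final E = 0.2818.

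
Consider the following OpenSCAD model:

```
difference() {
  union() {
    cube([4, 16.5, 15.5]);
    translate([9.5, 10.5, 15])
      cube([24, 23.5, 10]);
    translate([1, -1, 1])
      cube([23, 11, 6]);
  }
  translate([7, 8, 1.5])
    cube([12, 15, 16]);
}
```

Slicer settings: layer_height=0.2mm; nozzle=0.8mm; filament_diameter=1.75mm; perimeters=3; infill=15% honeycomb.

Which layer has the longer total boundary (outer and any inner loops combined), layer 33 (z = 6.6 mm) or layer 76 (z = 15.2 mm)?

Layer 33 (z = 6.6): the 4×16.5 cube contributes its full rectangle (perimeter 41.00 mm); the cube at (9.5, 10.5) is not intersected at this z (z outside [15, 25]); the 23×11 cube at (1, -1) contributes its full rectangle (perimeter 68.00 mm); Merging all regions: the regions partially overlap (shared area 30.00 mm²), so the edge portions inside another operand are dropped and the merged outline is re-measured after clipping — boundary = 83.00 mm; the cube at (7, 8) (footprint 12×15) is included at this height (perimeter 54.00 mm); Taking the first minus the rest: starting from that combined region, the 12×15 cube at (7, 8) partially overlaps it — only the 24.00 mm² overlap (of its 180.00 mm²) is removed, clipping the outline — boundary = 87.00 mm. So its perimeter = 87.00 mm. Layer 76 (z = 15.2): the cube is present — its section is the full 4×16.5 rectangle (perimeter 41.00 mm); the cube at (9.5, 10.5) (footprint 24×23.5) is included at this height (perimeter 95.00 mm); the cube at (1, -1) is not intersected at this z (z outside [1, 7]); Merging all regions: the 2 present regions are separate (no shared area or edge), so areas and boundary lengths simply add and each stays a separate island — boundary = 136.00 mm; the 12×15 cube at (7, 8) contributes its full rectangle (perimeter 54.00 mm); Subtracting the remaining from the first: starting from the result so far, the 12×15 cube at (7, 8) partially overlaps it — only the 118.75 mm² overlap (of its 180.00 mm²) is removed, clipping the outline — boundary = 136.00 mm. So its perimeter = 136.00 mm. Layer 76 is larger (136.00 vs 87.00 mm).

layer 76 (z = 15.2 mm)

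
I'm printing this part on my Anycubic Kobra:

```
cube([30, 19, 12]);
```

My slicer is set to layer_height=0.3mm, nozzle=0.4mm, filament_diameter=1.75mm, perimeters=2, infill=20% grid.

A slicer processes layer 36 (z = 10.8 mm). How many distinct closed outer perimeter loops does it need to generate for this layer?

At z = 10.8 mm: the cube (footprint 30×19) is included at this height. The result has 1 disconnected region.

1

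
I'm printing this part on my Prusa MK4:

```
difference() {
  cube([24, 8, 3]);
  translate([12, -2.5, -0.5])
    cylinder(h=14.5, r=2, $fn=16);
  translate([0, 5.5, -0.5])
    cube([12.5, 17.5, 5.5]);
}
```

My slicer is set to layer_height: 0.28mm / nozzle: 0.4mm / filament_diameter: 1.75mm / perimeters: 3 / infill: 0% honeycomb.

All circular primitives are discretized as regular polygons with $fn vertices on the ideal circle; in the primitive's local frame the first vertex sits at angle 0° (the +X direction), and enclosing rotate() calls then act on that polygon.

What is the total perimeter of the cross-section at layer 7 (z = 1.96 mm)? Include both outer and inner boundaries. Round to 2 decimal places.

64.00 mm

At z = 1.96 mm: the cube (footprint 24×8) is included at this height (perimeter 64.00 mm); the cylinder at (12, -2.5): section is a regular 16-gon, circumradius r=2 (perimeter = 2·16·2.000·sin(180°/16) = 12.49 mm); the cube at (0, 5.5) (footprint 12.5×17.5) is included at this height (perimeter 60.00 mm); After the difference (first − rest): starting from the 24×8 cube, the r=2 cylinder at (12, -2.5) misses the remaining region (no effect); the 12.5×17.5 cube at (0, 5.5) partially overlaps it — only the 31.25 mm² overlap (of its 218.75 mm²) is removed, clipping the outline — boundary = 64.00 mm. Overall, the cross-section is a single solid region. Total boundary length (outer) = 64.00 mm.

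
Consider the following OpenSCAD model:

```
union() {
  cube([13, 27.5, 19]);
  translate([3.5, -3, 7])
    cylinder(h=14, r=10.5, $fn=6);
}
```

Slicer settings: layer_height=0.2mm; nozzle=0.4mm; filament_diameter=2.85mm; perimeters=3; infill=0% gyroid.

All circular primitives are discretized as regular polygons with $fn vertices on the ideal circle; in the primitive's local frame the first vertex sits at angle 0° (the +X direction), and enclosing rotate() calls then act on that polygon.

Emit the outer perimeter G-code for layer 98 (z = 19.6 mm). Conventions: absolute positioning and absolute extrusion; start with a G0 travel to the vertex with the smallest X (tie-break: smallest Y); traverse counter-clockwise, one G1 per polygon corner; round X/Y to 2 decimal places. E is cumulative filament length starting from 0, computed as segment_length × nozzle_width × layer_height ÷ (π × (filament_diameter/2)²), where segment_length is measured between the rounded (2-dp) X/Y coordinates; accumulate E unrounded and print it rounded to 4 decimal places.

At z = 19.6 mm: the cube does not reach this height (z outside [0, 19]); the cylinder at (3.5, -3): section is a regular 6-gon, circumradius r=10.5; Combining (union): only the r=10.5 cylinder at (3.5, -3) is present, so the union is just that shape — 1 connected region. The outline is a single polygon with 6 vertices. Extrusion per mm of travel: 0.4 × 0.2 / (π × 1.425²) = 0.012540. Accumulating E over each segment gives final E = 0.7899.

G0 X-7.00 Y-3.00 Z19.60
G1 X-1.75 Y-12.09 E0.1316
G1 X8.75 Y-12.09 E0.2633
G1 X14.00 Y-3.00 E0.3950
G1 X8.75 Y6.09 E0.5266
G1 X-1.75 Y6.09 E0.6583
G1 X-7.00 Y-3.00 E0.7899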